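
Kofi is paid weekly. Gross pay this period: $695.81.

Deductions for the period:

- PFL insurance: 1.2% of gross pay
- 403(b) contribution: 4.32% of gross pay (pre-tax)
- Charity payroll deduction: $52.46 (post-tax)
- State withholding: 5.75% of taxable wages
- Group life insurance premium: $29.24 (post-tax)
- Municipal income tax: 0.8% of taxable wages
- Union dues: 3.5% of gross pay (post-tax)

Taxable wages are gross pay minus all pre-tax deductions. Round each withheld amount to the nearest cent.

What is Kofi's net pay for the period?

$507.74

403(b) contribution: $695.81 × 0.0432 = $30.06
Taxable wages = $695.81 − $30.06 = $665.75
Municipal income tax: $665.75 × 0.008 = $5.33
State withholding: $665.75 × 0.0575 = $38.28
PFL insurance: $695.81 × 0.012 = $8.35
Union dues: $695.81 × 0.035 = $24.35
Charity payroll deduction: $52.46
Group life insurance premium: $29.24
Total deductions = $30.06 + $5.33 + $38.28 + $8.35 + $24.35 + $52.46 + $29.24 = $188.07
Net pay = $695.81 − $188.07 = $507.74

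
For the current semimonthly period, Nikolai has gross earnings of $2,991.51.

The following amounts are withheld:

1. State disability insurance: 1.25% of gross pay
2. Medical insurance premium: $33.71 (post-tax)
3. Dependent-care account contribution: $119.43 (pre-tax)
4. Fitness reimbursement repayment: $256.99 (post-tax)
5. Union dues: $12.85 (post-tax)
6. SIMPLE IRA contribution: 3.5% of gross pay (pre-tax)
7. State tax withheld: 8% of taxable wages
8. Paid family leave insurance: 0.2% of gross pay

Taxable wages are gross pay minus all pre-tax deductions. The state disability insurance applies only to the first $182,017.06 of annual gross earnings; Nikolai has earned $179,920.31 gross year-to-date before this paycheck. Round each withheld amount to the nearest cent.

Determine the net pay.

$2,210.25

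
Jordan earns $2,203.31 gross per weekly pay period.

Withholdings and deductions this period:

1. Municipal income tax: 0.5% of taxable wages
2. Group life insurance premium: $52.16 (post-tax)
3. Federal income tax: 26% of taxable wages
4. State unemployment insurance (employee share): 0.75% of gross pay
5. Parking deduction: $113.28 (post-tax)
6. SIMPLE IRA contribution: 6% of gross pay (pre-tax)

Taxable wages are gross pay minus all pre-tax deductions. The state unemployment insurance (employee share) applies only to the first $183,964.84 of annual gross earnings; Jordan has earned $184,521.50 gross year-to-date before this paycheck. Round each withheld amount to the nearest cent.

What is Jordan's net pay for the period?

SIMPLE IRA contribution: $2,203.31 × 0.06 = $132.20
Taxable wages = $2,203.31 − $132.20 = $2,071.11
Federal income tax: $2,071.11 × 0.26 = $538.49
Municipal income tax: $2,071.11 × 0.005 = $10.36
State unemployment insurance (employee share): annual cap $183,964.84 already reached (YTD $184,521.50), so $0.00
Parking deduction: $113.28
Group life insurance premium: $52.16
Total deductions = $132.20 + $538.49 + $10.36 + $0.00 + $113.28 + $52.16 = $846.49
Net pay = $2,203.31 − $846.49 = $1,356.82

$1,356.82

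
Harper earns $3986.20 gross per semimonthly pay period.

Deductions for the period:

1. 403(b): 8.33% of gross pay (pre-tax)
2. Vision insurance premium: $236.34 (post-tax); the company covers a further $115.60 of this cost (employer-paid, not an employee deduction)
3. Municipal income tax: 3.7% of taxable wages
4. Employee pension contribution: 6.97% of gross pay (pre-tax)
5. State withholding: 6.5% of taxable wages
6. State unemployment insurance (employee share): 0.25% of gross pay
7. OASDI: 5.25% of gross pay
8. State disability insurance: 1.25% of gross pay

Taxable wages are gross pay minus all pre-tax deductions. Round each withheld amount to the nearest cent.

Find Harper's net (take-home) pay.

$2526.51

403(b): $3986.20 × 0.0833 = $332.05
Employee pension contribution: $3986.20 × 0.0697 = $277.84
Pre-tax total = $332.05 + $277.84 = $609.89
Taxable wages = $3986.20 − $609.89 = $3376.31
State withholding: $3376.31 × 0.065 = $219.46
Municipal income tax: $3376.31 × 0.037 = $124.92
OASDI: $3986.20 × 0.0525 = $209.28
State unemployment insurance (employee share): $3986.20 × 0.0025 = $9.97
State disability insurance: $3986.20 × 0.0125 = $49.83
Vision insurance premium: $236.34
(Employer's $115.60 toward vision insurance premium is not withheld from the employee.)
Total deductions = $332.05 + $277.84 + $219.46 + $124.92 + $209.28 + $9.97 + $49.83 + $236.34 = $1459.69
Net pay = $3986.20 − $1459.69 = $2526.51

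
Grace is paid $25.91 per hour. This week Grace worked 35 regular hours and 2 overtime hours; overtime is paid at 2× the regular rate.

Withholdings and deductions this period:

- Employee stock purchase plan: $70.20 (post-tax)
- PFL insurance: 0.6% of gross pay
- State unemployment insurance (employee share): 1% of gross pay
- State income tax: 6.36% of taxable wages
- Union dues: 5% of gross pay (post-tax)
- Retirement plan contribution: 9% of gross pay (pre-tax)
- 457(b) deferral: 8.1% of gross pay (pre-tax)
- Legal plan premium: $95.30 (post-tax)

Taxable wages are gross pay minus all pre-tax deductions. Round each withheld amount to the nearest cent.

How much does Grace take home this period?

Regular pay: 35 × $25.91 = $906.85
Overtime pay: 2 × $25.91 × 2 = $103.64
Gross pay = $906.85 + $103.64 = $1,010.49
457(b) deferral: $1,010.49 × 0.081 = $81.85
Retirement plan contribution: $1,010.49 × 0.09 = $90.94
Pre-tax total = $81.85 + $90.94 = $172.79
Taxable wages = $1,010.49 − $172.79 = $837.70
State income tax: $837.70 × 0.0636 = $53.28
State unemployment insurance (employee share): $1,010.49 × 0.01 = $10.10
PFL insurance: $1,010.49 × 0.006 = $6.06
Employee stock purchase plan: $70.20
Union dues: $1,010.49 × 0.05 = $50.52
Legal plan premium: $95.30
Total deductions = $81.85 + $90.94 + $53.28 + $10.10 + $6.06 + $70.20 + $50.52 + $95.30 = $458.25
Net pay = $1,010.49 − $458.25 = $552.24

$552.24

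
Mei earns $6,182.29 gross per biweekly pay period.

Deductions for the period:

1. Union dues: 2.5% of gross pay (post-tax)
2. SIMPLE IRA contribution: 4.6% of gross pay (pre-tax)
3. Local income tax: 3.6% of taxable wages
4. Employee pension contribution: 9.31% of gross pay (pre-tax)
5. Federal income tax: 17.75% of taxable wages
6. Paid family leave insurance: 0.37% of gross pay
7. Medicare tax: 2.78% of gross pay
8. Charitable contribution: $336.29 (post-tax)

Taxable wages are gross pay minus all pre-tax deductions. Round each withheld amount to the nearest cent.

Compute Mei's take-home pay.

$3,500.43

Employee pension contribution: $6,182.29 × 0.0931 = $575.57
SIMPLE IRA contribution: $6,182.29 × 0.046 = $284.39
Pre-tax total = $575.57 + $284.39 = $859.96
Taxable wages = $6,182.29 − $859.96 = $5,322.33
Federal income tax: $5,322.33 × 0.1775 = $944.71
Local income tax: $5,322.33 × 0.036 = $191.60
Paid family leave insurance: $6,182.29 × 0.0037 = $22.87
Medicare tax: $6,182.29 × 0.0278 = $171.87
Charitable contribution: $336.29
Union dues: $6,182.29 × 0.025 = $154.56
Total deductions = $575.57 + $284.39 + $944.71 + $191.60 + $22.87 + $171.87 + $336.29 + $154.56 = $2,681.86
Net pay = $6,182.29 − $2,681.86 = $3,500.43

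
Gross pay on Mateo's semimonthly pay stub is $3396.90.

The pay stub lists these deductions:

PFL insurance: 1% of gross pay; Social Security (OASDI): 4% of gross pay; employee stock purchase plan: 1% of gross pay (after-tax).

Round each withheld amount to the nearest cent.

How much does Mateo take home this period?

$3193.08

Social Security (OASDI): $3396.90 × 0.04 = $135.88
PFL insurance: $3396.90 × 0.01 = $33.97
Employee stock purchase plan: $3396.90 × 0.01 = $33.97
Total deductions = $135.88 + $33.97 + $33.97 = $203.82
Net pay = $3396.90 − $203.82 = $3193.08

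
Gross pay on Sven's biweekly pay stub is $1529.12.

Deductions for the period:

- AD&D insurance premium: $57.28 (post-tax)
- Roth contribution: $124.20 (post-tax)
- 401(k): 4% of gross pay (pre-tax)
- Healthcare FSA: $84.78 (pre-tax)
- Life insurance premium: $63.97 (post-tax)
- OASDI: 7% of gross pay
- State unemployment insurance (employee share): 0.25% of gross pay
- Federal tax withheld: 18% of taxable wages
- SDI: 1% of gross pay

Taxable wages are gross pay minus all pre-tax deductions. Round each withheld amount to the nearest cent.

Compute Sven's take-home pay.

$762.61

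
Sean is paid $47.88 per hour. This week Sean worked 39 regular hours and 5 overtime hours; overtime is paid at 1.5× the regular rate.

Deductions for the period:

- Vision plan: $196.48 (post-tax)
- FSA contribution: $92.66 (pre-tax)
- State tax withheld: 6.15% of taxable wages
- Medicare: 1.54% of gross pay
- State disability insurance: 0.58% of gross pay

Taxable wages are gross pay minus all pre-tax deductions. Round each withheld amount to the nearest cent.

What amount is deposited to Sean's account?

Regular pay: 39 × $47.88 = $1,867.32
Overtime pay: 5 × $47.88 × 1.5 = $359.10
Gross pay = $1,867.32 + $359.10 = $2,226.42
FSA contribution: $92.66
Taxable wages = $2,226.42 − $92.66 = $2,133.76
State tax withheld: $2,133.76 × 0.0615 = $131.23
State disability insurance: $2,226.42 × 0.0058 = $12.91
Medicare: $2,226.42 × 0.0154 = $34.29
Vision plan: $196.48
Total deductions = $92.66 + $131.23 + $12.91 + $34.29 + $196.48 = $467.57
Net pay = $2,226.42 − $467.57 = $1,758.85

$1,758.85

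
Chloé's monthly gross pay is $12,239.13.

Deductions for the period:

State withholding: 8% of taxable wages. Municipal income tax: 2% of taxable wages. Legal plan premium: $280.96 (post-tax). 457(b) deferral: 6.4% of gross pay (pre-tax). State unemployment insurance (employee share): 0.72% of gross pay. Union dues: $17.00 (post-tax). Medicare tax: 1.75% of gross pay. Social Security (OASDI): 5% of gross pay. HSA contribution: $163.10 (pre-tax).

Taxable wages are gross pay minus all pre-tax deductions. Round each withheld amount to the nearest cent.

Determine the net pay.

$8,951.24

HSA contribution: $163.10
457(b) deferral: $12,239.13 × 0.064 = $783.30
Pre-tax total = $163.10 + $783.30 = $946.40
Taxable wages = $12,239.13 − $946.40 = $11,292.73
State withholding: $11,292.73 × 0.08 = $903.42
Municipal income tax: $11,292.73 × 0.02 = $225.85
Medicare tax: $12,239.13 × 0.0175 = $214.18
Social Security (OASDI): $12,239.13 × 0.05 = $611.96
State unemployment insurance (employee share): $12,239.13 × 0.0072 = $88.12
Legal plan premium: $280.96
Union dues: $17.00
Total deductions = $163.10 + $783.30 + $903.42 + $225.85 + $214.18 + $611.96 + $88.12 + $280.96 + $17.00 = $3,287.89
Net pay = $12,239.13 − $3,287.89 = $8,951.24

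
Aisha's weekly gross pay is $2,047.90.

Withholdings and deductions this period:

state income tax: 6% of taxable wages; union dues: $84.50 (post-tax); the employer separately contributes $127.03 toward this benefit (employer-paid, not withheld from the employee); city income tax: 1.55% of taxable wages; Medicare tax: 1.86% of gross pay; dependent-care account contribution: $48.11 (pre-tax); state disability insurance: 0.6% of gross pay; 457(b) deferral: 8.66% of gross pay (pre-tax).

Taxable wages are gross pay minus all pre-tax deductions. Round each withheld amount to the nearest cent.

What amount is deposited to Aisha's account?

$1,549.96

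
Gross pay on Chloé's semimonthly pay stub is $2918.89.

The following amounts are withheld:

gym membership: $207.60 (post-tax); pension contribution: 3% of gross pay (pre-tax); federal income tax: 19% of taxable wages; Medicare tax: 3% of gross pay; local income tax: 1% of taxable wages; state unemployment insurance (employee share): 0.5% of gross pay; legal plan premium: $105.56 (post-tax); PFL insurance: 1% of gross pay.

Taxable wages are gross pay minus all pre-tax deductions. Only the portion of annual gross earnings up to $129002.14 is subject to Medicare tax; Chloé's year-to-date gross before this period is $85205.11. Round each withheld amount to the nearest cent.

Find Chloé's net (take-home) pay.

$1820.55

Pension contribution: $2918.89 × 0.03 = $87.57
Taxable wages = $2918.89 − $87.57 = $2831.32
Local income tax: $2831.32 × 0.01 = $28.31
Federal income tax: $2831.32 × 0.19 = $537.95
PFL insurance: $2918.89 × 0.01 = $29.19
State unemployment insurance (employee share): $2918.89 × 0.005 = $14.59
Medicare tax: cap not yet reached, full $2918.89 is subject → $2918.89 × 0.03 = $87.57
Legal plan premium: $105.56
Gym membership: $207.60
Total deductions = $87.57 + $28.31 + $537.95 + $29.19 + $14.59 + $87.57 + $105.56 + $207.60 = $1098.34
Net pay = $2918.89 − $1098.34 = $1820.55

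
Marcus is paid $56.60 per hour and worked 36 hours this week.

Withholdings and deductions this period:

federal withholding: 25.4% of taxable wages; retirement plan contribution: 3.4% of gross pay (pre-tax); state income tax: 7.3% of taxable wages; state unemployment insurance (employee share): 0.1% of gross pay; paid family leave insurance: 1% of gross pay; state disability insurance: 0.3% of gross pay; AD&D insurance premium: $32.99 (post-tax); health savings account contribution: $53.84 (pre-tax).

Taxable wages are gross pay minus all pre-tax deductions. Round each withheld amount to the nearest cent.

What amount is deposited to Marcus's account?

$1226.92

Gross pay: 36 × $56.60 = $2037.60
Health savings account contribution: $53.84
Retirement plan contribution: $2037.60 × 0.034 = $69.28
Pre-tax total = $53.84 + $69.28 = $123.12
Taxable wages = $2037.60 − $123.12 = $1914.48
State income tax: $1914.48 × 0.073 = $139.76
Federal withholding: $1914.48 × 0.254 = $486.28
Paid family leave insurance: $2037.60 × 0.01 = $20.38
State disability insurance: $2037.60 × 0.003 = $6.11
State unemployment insurance (employee share): $2037.60 × 0.001 = $2.04
AD&D insurance premium: $32.99
Total deductions = $53.84 + $69.28 + $139.76 + $486.28 + $20.38 + $6.11 + $2.04 + $32.99 = $810.68
Net pay = $2037.60 − $810.68 = $1226.92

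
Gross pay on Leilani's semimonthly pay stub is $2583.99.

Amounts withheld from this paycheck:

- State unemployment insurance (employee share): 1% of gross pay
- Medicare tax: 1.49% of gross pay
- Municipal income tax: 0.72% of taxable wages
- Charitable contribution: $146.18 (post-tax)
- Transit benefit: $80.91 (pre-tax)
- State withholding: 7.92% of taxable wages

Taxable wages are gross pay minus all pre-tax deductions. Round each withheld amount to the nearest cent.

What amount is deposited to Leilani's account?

$2076.30

Transit benefit: $80.91
Taxable wages = $2583.99 − $80.91 = $2503.08
Municipal income tax: $2503.08 × 0.0072 = $18.02
State withholding: $2503.08 × 0.0792 = $198.24
Medicare tax: $2583.99 × 0.0149 = $38.50
State unemployment insurance (employee share): $2583.99 × 0.01 = $25.84
Charitable contribution: $146.18
Total deductions = $80.91 + $18.02 + $198.24 + $38.50 + $25.84 + $146.18 = $507.69
Net pay = $2583.99 − $507.69 = $2076.30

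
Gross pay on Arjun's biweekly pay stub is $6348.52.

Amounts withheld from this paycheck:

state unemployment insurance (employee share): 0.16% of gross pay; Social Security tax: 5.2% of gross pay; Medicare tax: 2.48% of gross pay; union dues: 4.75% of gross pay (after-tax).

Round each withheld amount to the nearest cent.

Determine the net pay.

$5549.25

Medicare tax: $6348.52 × 0.0248 = $157.44
Social Security tax: $6348.52 × 0.052 = $330.12
State unemployment insurance (employee share): $6348.52 × 0.0016 = $10.16
Union dues: $6348.52 × 0.0475 = $301.55
Total deductions = $157.44 + $330.12 + $10.16 + $301.55 = $799.27
Net pay = $6348.52 − $799.27 = $5549.25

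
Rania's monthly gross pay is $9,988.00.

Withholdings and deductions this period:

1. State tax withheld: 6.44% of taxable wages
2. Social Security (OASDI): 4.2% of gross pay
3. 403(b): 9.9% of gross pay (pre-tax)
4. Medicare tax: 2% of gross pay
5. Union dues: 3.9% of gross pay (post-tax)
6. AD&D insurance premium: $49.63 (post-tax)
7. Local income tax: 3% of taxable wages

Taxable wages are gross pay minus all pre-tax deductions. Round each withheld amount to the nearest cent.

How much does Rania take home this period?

$7,091.24

403(b): $9,988.00 × 0.099 = $988.81
Taxable wages = $9,988.00 − $988.81 = $8,999.19
State tax withheld: $8,999.19 × 0.0644 = $579.55
Local income tax: $8,999.19 × 0.03 = $269.98
Social Security (OASDI): $9,988.00 × 0.042 = $419.50
Medicare tax: $9,988.00 × 0.02 = $199.76
AD&D insurance premium: $49.63
Union dues: $9,988.00 × 0.039 = $389.53
Total deductions = $988.81 + $579.55 + $269.98 + $419.50 + $199.76 + $49.63 + $389.53 = $2,896.76
Net pay = $9,988.00 − $2,896.76 = $7,091.24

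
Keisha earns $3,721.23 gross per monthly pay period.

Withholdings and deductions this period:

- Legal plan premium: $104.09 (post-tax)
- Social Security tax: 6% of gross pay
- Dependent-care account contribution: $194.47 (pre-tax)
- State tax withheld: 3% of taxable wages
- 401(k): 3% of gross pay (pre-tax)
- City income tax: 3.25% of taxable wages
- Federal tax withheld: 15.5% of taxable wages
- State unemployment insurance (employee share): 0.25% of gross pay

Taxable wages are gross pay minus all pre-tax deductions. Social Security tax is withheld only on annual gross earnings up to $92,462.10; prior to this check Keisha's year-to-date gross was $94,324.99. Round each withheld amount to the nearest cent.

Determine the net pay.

$2,558.95

401(k): $3,721.23 × 0.03 = $111.64
Dependent-care account contribution: $194.47
Pre-tax total = $111.64 + $194.47 = $306.11
Taxable wages = $3,721.23 − $306.11 = $3,415.12
City income tax: $3,415.12 × 0.0325 = $110.99
State tax withheld: $3,415.12 × 0.03 = $102.45
Federal tax withheld: $3,415.12 × 0.155 = $529.34
Social Security tax: annual cap $92,462.10 already reached (YTD $94,324.99), so $0.00
State unemployment insurance (employee share): $3,721.23 × 0.0025 = $9.30
Legal plan premium: $104.09
Total deductions = $111.64 + $194.47 + $110.99 + $102.45 + $529.34 + $0.00 + $9.30 + $104.09 = $1,162.28
Net pay = $3,721.23 − $1,162.28 = $2,558.95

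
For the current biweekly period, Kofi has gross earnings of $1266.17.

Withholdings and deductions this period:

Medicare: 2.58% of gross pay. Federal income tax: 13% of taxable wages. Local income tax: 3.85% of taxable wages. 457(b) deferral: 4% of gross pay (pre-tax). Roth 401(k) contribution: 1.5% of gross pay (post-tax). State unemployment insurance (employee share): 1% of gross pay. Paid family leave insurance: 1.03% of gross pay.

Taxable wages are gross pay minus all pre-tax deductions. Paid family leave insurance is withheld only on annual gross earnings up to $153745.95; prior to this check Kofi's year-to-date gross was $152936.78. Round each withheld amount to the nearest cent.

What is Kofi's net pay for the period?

$938.05

457(b) deferral: $1266.17 × 0.04 = $50.65
Taxable wages = $1266.17 − $50.65 = $1215.52
Local income tax: $1215.52 × 0.0385 = $46.80
Federal income tax: $1215.52 × 0.13 = $158.02
State unemployment insurance (employee share): $1266.17 × 0.01 = $12.66
Medicare: $1266.17 × 0.0258 = $32.67
Paid family leave insurance: only $153745.95 − $152936.78 = $809.17 of this check is subject → $809.17 × 0.0103 = $8.33
Roth 401(k) contribution: $1266.17 × 0.015 = $18.99
Total deductions = $50.65 + $46.80 + $158.02 + $12.66 + $32.67 + $8.33 + $18.99 = $328.12
Net pay = $1266.17 − $328.12 = $938.05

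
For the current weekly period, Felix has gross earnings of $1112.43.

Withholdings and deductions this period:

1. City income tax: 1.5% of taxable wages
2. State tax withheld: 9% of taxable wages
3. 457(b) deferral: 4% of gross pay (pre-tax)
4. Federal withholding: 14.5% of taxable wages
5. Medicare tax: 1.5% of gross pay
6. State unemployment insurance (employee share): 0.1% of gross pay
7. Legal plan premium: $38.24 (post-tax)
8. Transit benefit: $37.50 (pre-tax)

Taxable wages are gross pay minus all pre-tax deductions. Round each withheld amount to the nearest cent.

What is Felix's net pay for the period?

457(b) deferral: $1112.43 × 0.04 = $44.50
Transit benefit: $37.50
Pre-tax total = $44.50 + $37.50 = $82.00
Taxable wages = $1112.43 − $82.00 = $1030.43
State tax withheld: $1030.43 × 0.09 = $92.74
Federal withholding: $1030.43 × 0.145 = $149.41
City income tax: $1030.43 × 0.015 = $15.46
State unemployment insurance (employee share): $1112.43 × 0.001 = $1.11
Medicare tax: $1112.43 × 0.015 = $16.69
Legal plan premium: $38.24
Total deductions = $44.50 + $37.50 + $92.74 + $149.41 + $15.46 + $1.11 + $16.69 + $38.24 = $395.65
Net pay = $1112.43 − $395.65 = $716.78

$716.78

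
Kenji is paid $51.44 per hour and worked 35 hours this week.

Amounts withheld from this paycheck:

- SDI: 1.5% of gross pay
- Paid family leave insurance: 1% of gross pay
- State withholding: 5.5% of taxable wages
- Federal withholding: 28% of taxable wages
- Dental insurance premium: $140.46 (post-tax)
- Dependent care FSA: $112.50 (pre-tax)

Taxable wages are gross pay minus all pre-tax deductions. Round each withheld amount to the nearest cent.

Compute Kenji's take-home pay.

$936.99

Gross pay: 35 × $51.44 = $1,800.40
Dependent care FSA: $112.50
Taxable wages = $1,800.40 − $112.50 = $1,687.90
Federal withholding: $1,687.90 × 0.28 = $472.61
State withholding: $1,687.90 × 0.055 = $92.83
Paid family leave insurance: $1,800.40 × 0.01 = $18.00
SDI: $1,800.40 × 0.015 = $27.01
Dental insurance premium: $140.46
Total deductions = $112.50 + $472.61 + $92.83 + $18.00 + $27.01 + $140.46 = $863.41
Net pay = $1,800.40 − $863.41 = $936.99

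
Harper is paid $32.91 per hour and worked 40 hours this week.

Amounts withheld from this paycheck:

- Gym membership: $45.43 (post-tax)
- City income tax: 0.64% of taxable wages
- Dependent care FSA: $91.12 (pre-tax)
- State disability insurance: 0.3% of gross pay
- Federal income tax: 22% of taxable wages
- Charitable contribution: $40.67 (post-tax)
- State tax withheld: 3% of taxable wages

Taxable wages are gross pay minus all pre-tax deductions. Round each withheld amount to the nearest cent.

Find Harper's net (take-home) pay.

$821.07

Gross pay: 40 × $32.91 = $1,316.40
Dependent care FSA: $91.12
Taxable wages = $1,316.40 − $91.12 = $1,225.28
Federal income tax: $1,225.28 × 0.22 = $269.56
City income tax: $1,225.28 × 0.0064 = $7.84
State tax withheld: $1,225.28 × 0.03 = $36.76
State disability insurance: $1,316.40 × 0.003 = $3.95
Charitable contribution: $40.67
Gym membership: $45.43
Total deductions = $91.12 + $269.56 + $7.84 + $36.76 + $3.95 + $40.67 + $45.43 = $495.33
Net pay = $1,316.40 − $495.33 = $821.07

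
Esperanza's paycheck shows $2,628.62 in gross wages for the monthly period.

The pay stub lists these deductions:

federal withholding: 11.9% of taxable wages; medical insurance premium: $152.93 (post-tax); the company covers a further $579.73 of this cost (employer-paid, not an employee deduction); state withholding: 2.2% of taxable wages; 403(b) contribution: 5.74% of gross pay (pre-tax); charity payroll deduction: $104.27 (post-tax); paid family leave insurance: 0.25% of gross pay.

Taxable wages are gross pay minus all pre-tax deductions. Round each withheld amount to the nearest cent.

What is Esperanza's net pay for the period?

$1,864.61

403(b) contribution: $2,628.62 × 0.0574 = $150.88
Taxable wages = $2,628.62 − $150.88 = $2,477.74
State withholding: $2,477.74 × 0.022 = $54.51
Federal withholding: $2,477.74 × 0.119 = $294.85
Paid family leave insurance: $2,628.62 × 0.0025 = $6.57
Charity payroll deduction: $104.27
Medical insurance premium: $152.93
(Employer's $579.73 toward medical insurance premium is not withheld from the employee.)
Total deductions = $150.88 + $54.51 + $294.85 + $6.57 + $104.27 + $152.93 = $764.01
Net pay = $2,628.62 − $764.01 = $1,864.61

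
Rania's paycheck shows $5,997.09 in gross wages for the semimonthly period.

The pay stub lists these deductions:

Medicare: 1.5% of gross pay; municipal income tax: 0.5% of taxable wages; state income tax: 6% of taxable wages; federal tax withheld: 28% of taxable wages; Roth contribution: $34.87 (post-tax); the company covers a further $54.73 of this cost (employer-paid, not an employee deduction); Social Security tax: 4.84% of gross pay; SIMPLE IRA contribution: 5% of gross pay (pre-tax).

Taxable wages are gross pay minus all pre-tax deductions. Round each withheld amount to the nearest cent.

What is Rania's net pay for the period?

SIMPLE IRA contribution: $5,997.09 × 0.05 = $299.85
Taxable wages = $5,997.09 − $299.85 = $5,697.24
State income tax: $5,697.24 × 0.06 = $341.83
Municipal income tax: $5,697.24 × 0.005 = $28.49
Federal tax withheld: $5,697.24 × 0.28 = $1,595.23
Medicare: $5,997.09 × 0.015 = $89.96
Social Security tax: $5,997.09 × 0.0484 = $290.26
Roth contribution: $34.87
(Employer's $54.73 toward Roth contribution is not withheld from the employee.)
Total deductions = $299.85 + $341.83 + $28.49 + $1,595.23 + $89.96 + $290.26 + $34.87 = $2,680.49
Net pay = $5,997.09 − $2,680.49 = $3,316.60

$3,316.60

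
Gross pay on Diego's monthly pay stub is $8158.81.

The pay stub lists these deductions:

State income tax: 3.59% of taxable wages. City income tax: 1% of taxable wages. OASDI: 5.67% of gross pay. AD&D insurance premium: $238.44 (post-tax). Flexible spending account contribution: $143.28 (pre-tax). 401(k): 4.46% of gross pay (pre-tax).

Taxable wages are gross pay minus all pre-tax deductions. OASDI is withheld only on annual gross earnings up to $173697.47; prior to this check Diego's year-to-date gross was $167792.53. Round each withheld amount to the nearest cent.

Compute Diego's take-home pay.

$6727.19

401(k): $8158.81 × 0.0446 = $363.88
Flexible spending account contribution: $143.28
Pre-tax total = $363.88 + $143.28 = $507.16
Taxable wages = $8158.81 − $507.16 = $7651.65
City income tax: $7651.65 × 0.01 = $76.52
State income tax: $7651.65 × 0.0359 = $274.69
OASDI: only $173697.47 − $167792.53 = $5904.94 of this check is subject → $5904.94 × 0.0567 = $334.81
AD&D insurance premium: $238.44
Total deductions = $363.88 + $143.28 + $76.52 + $274.69 + $334.81 + $238.44 = $1431.62
Net pay = $8158.81 − $1431.62 = $6727.19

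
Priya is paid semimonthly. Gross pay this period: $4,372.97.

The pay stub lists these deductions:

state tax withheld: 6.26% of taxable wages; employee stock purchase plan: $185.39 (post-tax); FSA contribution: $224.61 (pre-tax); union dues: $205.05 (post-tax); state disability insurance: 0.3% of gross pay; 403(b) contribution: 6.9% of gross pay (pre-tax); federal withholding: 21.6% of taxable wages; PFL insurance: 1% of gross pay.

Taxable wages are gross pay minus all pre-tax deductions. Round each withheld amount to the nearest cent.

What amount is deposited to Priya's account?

$2,327.67

403(b) contribution: $4,372.97 × 0.069 = $301.73
FSA contribution: $224.61
Pre-tax total = $301.73 + $224.61 = $526.34
Taxable wages = $4,372.97 − $526.34 = $3,846.63
State tax withheld: $3,846.63 × 0.0626 = $240.80
Federal withholding: $3,846.63 × 0.216 = $830.87
State disability insurance: $4,372.97 × 0.003 = $13.12
PFL insurance: $4,372.97 × 0.01 = $43.73
Union dues: $205.05
Employee stock purchase plan: $185.39
Total deductions = $301.73 + $224.61 + $240.80 + $830.87 + $13.12 + $43.73 + $205.05 + $185.39 = $2,045.30
Net pay = $4,372.97 − $2,045.30 = $2,327.67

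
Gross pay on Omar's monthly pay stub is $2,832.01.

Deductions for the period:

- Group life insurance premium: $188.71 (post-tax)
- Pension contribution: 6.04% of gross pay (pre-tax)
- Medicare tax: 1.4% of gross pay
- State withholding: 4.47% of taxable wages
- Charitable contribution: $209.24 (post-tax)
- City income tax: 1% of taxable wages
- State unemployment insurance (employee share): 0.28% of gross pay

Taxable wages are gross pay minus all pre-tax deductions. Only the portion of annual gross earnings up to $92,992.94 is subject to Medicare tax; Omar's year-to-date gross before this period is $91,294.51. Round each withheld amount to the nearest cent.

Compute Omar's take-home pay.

Pension contribution: $2,832.01 × 0.0604 = $171.05
Taxable wages = $2,832.01 − $171.05 = $2,660.96
City income tax: $2,660.96 × 0.01 = $26.61
State withholding: $2,660.96 × 0.0447 = $118.94
State unemployment insurance (employee share): $2,832.01 × 0.0028 = $7.93
Medicare tax: only $92,992.94 − $91,294.51 = $1,698.43 of this check is subject → $1,698.43 × 0.014 = $23.78
Charitable contribution: $209.24
Group life insurance premium: $188.71
Total deductions = $171.05 + $26.61 + $118.94 + $7.93 + $23.78 + $209.24 + $188.71 = $746.26
Net pay = $2,832.01 − $746.26 = $2,085.75

$2,085.75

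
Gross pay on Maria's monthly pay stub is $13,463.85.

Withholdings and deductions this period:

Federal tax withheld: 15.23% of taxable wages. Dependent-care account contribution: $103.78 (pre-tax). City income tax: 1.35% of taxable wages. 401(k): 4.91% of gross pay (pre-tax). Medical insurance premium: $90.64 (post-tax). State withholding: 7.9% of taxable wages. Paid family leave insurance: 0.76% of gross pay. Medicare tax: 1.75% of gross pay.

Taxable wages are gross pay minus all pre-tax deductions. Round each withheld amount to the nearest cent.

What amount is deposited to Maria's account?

$9,161.68

401(k): $13,463.85 × 0.0491 = $661.08
Dependent-care account contribution: $103.78
Pre-tax total = $661.08 + $103.78 = $764.86
Taxable wages = $13,463.85 − $764.86 = $12,698.99
Federal tax withheld: $12,698.99 × 0.1523 = $1,934.06
City income tax: $12,698.99 × 0.0135 = $171.44
State withholding: $12,698.99 × 0.079 = $1,003.22
Medicare tax: $13,463.85 × 0.0175 = $235.62
Paid family leave insurance: $13,463.85 × 0.0076 = $102.33
Medical insurance premium: $90.64
Total deductions = $661.08 + $103.78 + $1,934.06 + $171.44 + $1,003.22 + $235.62 + $102.33 + $90.64 = $4,302.17
Net pay = $13,463.85 − $4,302.17 = $9,161.68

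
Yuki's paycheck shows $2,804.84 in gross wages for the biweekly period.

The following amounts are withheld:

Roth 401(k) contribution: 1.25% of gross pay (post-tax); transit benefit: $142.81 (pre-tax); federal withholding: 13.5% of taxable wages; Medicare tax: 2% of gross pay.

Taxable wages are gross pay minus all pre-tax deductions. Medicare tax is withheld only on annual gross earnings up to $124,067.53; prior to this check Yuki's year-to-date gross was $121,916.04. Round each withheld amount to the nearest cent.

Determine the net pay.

$2,224.57

Transit benefit: $142.81
Taxable wages = $2,804.84 − $142.81 = $2,662.03
Federal withholding: $2,662.03 × 0.135 = $359.37
Medicare tax: only $124,067.53 − $121,916.04 = $2,151.49 of this check is subject → $2,151.49 × 0.02 = $43.03
Roth 401(k) contribution: $2,804.84 × 0.0125 = $35.06
Total deductions = $142.81 + $359.37 + $43.03 + $35.06 = $580.27
Net pay = $2,804.84 − $580.27 = $2,224.57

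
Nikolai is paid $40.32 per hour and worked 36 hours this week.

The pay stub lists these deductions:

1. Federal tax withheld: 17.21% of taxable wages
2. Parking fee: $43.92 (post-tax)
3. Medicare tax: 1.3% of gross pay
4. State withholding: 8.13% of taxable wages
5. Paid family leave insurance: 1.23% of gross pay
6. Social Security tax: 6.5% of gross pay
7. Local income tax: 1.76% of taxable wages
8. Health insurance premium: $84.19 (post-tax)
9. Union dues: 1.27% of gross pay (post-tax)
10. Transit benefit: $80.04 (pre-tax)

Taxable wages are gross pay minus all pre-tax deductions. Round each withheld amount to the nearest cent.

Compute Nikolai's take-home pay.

$722.20

Gross pay: 36 × $40.32 = $1,451.52
Transit benefit: $80.04
Taxable wages = $1,451.52 − $80.04 = $1,371.48
State withholding: $1,371.48 × 0.0813 = $111.50
Local income tax: $1,371.48 × 0.0176 = $24.14
Federal tax withheld: $1,371.48 × 0.1721 = $236.03
Social Security tax: $1,451.52 × 0.065 = $94.35
Paid family leave insurance: $1,451.52 × 0.0123 = $17.85
Medicare tax: $1,451.52 × 0.013 = $18.87
Parking fee: $43.92
Union dues: $1,451.52 × 0.0127 = $18.43
Health insurance premium: $84.19
Total deductions = $80.04 + $111.50 + $24.14 + $236.03 + $94.35 + $17.85 + $18.87 + $43.92 + $18.43 + $84.19 = $729.32
Net pay = $1,451.52 − $729.32 = $722.20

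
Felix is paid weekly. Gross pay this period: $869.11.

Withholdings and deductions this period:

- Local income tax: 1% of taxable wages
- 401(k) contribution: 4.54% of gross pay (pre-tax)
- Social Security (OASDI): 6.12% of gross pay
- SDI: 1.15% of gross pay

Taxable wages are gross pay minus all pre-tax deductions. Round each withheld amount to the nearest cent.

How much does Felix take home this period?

$758.17

401(k) contribution: $869.11 × 0.0454 = $39.46
Taxable wages = $869.11 − $39.46 = $829.65
Local income tax: $829.65 × 0.01 = $8.30
Social Security (OASDI): $869.11 × 0.0612 = $53.19
SDI: $869.11 × 0.0115 = $9.99
Total deductions = $39.46 + $8.30 + $53.19 + $9.99 = $110.94
Net pay = $869.11 − $110.94 = $758.17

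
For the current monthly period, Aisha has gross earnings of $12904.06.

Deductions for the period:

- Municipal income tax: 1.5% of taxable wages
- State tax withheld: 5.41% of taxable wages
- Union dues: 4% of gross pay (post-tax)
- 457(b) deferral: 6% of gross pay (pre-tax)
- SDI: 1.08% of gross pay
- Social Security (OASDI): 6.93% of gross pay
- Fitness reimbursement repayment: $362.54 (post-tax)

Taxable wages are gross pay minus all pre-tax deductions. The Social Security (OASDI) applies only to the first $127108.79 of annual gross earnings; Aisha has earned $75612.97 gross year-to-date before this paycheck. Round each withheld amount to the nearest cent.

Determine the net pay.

457(b) deferral: $12904.06 × 0.06 = $774.24
Taxable wages = $12904.06 − $774.24 = $12129.82
Municipal income tax: $12129.82 × 0.015 = $181.95
State tax withheld: $12129.82 × 0.0541 = $656.22
SDI: $12904.06 × 0.0108 = $139.36
Social Security (OASDI): cap not yet reached, full $12904.06 is subject → $12904.06 × 0.0693 = $894.25
Union dues: $12904.06 × 0.04 = $516.16
Fitness reimbursement repayment: $362.54
Total deductions = $774.24 + $181.95 + $656.22 + $139.36 + $894.25 + $516.16 + $362.54 = $3524.72
Net pay = $12904.06 − $3524.72 = $9379.34

$9379.34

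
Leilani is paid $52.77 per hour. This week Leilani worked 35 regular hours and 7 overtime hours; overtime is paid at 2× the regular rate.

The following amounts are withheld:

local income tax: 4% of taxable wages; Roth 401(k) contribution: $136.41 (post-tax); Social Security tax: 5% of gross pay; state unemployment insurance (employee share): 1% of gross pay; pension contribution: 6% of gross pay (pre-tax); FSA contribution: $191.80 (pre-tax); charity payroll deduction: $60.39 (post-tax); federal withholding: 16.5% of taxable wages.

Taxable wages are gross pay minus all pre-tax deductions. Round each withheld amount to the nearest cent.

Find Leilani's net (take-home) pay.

$1427.89

Regular pay: 35 × $52.77 = $1846.95
Overtime pay: 7 × $52.77 × 2 = $738.78
Gross pay = $1846.95 + $738.78 = $2585.73
Pension contribution: $2585.73 × 0.06 = $155.14
FSA contribution: $191.80
Pre-tax total = $155.14 + $191.80 = $346.94
Taxable wages = $2585.73 − $346.94 = $2238.79
Federal withholding: $2238.79 × 0.165 = $369.40
Local income tax: $2238.79 × 0.04 = $89.55
Social Security tax: $2585.73 × 0.05 = $129.29
State unemployment insurance (employee share): $2585.73 × 0.01 = $25.86
Charity payroll deduction: $60.39
Roth 401(k) contribution: $136.41
Total deductions = $155.14 + $191.80 + $369.40 + $89.55 + $129.29 + $25.86 + $60.39 + $136.41 = $1157.84
Net pay = $2585.73 − $1157.84 = $1427.89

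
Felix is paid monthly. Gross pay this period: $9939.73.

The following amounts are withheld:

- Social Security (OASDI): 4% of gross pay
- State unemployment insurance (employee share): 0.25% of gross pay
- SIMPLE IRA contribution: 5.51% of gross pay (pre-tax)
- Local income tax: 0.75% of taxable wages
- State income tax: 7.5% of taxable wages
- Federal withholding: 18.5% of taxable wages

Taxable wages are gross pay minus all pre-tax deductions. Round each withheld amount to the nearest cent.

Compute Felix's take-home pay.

SIMPLE IRA contribution: $9939.73 × 0.0551 = $547.68
Taxable wages = $9939.73 − $547.68 = $9392.05
Local income tax: $9392.05 × 0.0075 = $70.44
Federal withholding: $9392.05 × 0.185 = $1737.53
State income tax: $9392.05 × 0.075 = $704.40
Social Security (OASDI): $9939.73 × 0.04 = $397.59
State unemployment insurance (employee share): $9939.73 × 0.0025 = $24.85
Total deductions = $547.68 + $70.44 + $1737.53 + $704.40 + $397.59 + $24.85 = $3482.49
Net pay = $9939.73 − $3482.49 = $6457.24

$6457.24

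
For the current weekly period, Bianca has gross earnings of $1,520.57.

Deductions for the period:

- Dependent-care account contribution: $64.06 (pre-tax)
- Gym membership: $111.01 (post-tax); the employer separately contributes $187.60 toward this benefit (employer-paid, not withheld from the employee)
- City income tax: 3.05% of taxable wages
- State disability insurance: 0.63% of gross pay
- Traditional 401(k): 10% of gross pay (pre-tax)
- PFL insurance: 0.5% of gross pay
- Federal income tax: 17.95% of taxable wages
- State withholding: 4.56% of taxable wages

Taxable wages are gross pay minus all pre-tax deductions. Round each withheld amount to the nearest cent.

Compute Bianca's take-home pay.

Dependent-care account contribution: $64.06
Traditional 401(k): $1,520.57 × 0.1 = $152.06
Pre-tax total = $64.06 + $152.06 = $216.12
Taxable wages = $1,520.57 − $216.12 = $1,304.45
City income tax: $1,304.45 × 0.0305 = $39.79
State withholding: $1,304.45 × 0.0456 = $59.48
Federal income tax: $1,304.45 × 0.1795 = $234.15
State disability insurance: $1,520.57 × 0.0063 = $9.58
PFL insurance: $1,520.57 × 0.005 = $7.60
Gym membership: $111.01
(Employer's $187.60 toward gym membership is not withheld from the employee.)
Total deductions = $64.06 + $152.06 + $39.79 + $59.48 + $234.15 + $9.58 + $7.60 + $111.01 = $677.73
Net pay = $1,520.57 − $677.73 = $842.84

$842.84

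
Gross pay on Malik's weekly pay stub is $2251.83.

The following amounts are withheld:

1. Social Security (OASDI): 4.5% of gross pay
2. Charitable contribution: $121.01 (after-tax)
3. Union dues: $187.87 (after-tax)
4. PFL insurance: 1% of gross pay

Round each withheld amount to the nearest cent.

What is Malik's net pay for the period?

$1819.10

PFL insurance: $2251.83 × 0.01 = $22.52
Social Security (OASDI): $2251.83 × 0.045 = $101.33
Union dues: $187.87
Charitable contribution: $121.01
Total deductions = $22.52 + $101.33 + $187.87 + $121.01 = $432.73
Net pay = $2251.83 − $432.73 = $1819.10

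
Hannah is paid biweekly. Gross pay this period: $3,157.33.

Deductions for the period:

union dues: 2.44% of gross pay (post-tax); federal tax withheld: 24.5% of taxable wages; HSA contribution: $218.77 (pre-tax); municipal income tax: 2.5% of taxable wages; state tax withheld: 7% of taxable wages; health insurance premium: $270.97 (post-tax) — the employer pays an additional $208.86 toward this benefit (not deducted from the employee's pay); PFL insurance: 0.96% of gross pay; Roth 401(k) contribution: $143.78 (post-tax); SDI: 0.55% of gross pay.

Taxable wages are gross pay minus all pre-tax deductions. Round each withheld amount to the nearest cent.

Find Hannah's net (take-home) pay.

HSA contribution: $218.77
Taxable wages = $3,157.33 − $218.77 = $2,938.56
Municipal income tax: $2,938.56 × 0.025 = $73.46
State tax withheld: $2,938.56 × 0.07 = $205.70
Federal tax withheld: $2,938.56 × 0.245 = $719.95
PFL insurance: $3,157.33 × 0.0096 = $30.31
SDI: $3,157.33 × 0.0055 = $17.37
Union dues: $3,157.33 × 0.0244 = $77.04
Roth 401(k) contribution: $143.78
Health insurance premium: $270.97
(Employer's $208.86 toward health insurance premium is not withheld from the employee.)
Total deductions = $218.77 + $73.46 + $205.70 + $719.95 + $30.31 + $17.37 + $77.04 + $143.78 + $270.97 = $1,757.35
Net pay = $3,157.33 − $1,757.35 = $1,399.98

$1,399.98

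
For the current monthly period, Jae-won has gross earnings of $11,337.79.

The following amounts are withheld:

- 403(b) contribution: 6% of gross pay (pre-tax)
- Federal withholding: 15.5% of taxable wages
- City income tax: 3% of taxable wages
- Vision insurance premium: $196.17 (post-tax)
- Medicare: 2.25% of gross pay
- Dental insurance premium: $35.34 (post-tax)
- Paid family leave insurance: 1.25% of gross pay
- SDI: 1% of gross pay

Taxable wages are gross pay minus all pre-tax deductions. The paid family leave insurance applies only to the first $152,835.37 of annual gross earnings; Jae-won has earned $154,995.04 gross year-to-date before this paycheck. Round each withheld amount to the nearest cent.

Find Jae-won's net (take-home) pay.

403(b) contribution: $11,337.79 × 0.06 = $680.27
Taxable wages = $11,337.79 − $680.27 = $10,657.52
City income tax: $10,657.52 × 0.03 = $319.73
Federal withholding: $10,657.52 × 0.155 = $1,651.92
Paid family leave insurance: annual cap $152,835.37 already reached (YTD $154,995.04), so $0.00
SDI: $11,337.79 × 0.01 = $113.38
Medicare: $11,337.79 × 0.0225 = $255.10
Vision insurance premium: $196.17
Dental insurance premium: $35.34
Total deductions = $680.27 + $319.73 + $1,651.92 + $0.00 + $113.38 + $255.10 + $196.17 + $35.34 = $3,251.91
Net pay = $11,337.79 − $3,251.91 = $8,085.88

$8,085.88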